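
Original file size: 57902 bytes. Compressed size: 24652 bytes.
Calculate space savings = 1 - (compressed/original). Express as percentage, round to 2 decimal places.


ratio = compressed/original = 24652/57902 = 0.425754
savings = 1 - ratio = 1 - 0.425754 = 0.574246
as a percentage: 0.574246 * 100 = 57.42%

Space savings = 1 - 24652/57902 = 57.42%


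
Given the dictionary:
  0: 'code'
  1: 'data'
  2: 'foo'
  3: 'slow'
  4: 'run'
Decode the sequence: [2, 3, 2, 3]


Look up each index in the dictionary:
  2 -> 'foo'
  3 -> 'slow'
  2 -> 'foo'
  3 -> 'slow'

Decoded: "foo slow foo slow"


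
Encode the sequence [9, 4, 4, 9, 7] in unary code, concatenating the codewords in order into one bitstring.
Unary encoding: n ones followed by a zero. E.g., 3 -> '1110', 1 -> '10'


Encode each number as n ones followed by a terminating 0:
  9 -> 1111111110 (10 bits)
  4 -> 11110 (5 bits)
  4 -> 11110 (5 bits)
  9 -> 1111111110 (10 bits)
  7 -> 11111110 (8 bits)
Total length = 10 + 5 + 5 + 10 + 8 = 38 bits.

Unary([9, 4, 4, 9, 7]) = 11111111101111011110111111111011111110 (38 bits)


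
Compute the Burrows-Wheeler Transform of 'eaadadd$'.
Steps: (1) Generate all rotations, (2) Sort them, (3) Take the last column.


Rotations (sorted):
  0: $eaadadd -> last char: d
  1: aadadd$e -> last char: e
  2: adadd$ea -> last char: a
  3: add$eaad -> last char: d
  4: d$eaadad -> last char: d
  5: dadd$eaa -> last char: a
  6: dd$eaada -> last char: a
  7: eaadadd$ -> last char: $


BWT = deaddaa$


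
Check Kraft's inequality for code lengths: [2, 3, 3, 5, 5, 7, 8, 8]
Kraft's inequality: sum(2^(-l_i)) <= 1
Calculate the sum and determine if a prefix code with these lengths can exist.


Sum = 2^(-2) + 2^(-3) + 2^(-3) + 2^(-5) + 2^(-5) + 2^(-7) + 2^(-8) + 2^(-8)
    = 0.25 + 0.125 + 0.125 + 0.03125 + 0.03125 + 0.0078125 + 0.00390625 + 0.00390625
    = 148/256 = 0.578125
Since 0.578125 <= 1, Kraft's inequality IS satisfied.
A prefix code with these lengths CAN exist.

Kraft sum = 0.578125. Satisfied.


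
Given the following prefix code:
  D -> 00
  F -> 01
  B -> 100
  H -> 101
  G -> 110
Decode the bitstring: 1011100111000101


Decoding step by step:
Bits 101 -> H
Bits 110 -> G
Bits 01 -> F
Bits 110 -> G
Bits 00 -> D
Bits 101 -> H


Decoded message: HGFGDH


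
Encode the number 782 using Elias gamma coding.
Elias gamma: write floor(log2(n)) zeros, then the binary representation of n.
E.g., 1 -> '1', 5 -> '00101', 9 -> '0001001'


num_bits = floor(log2(782)) + 1 = 10
leading_zeros = num_bits - 1 = 9
binary(782) = 1100001110

Elias gamma(782) = '000000000' + '1100001110' = 0000000001100001110 (19 bits)


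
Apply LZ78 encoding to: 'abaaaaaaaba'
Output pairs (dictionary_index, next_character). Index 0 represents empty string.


LZ78 encoding steps:
Dictionary: {0: ''}
Step 1: w='' (idx 0), next='a' -> output (0, 'a'), add 'a' as idx 1
Step 2: w='' (idx 0), next='b' -> output (0, 'b'), add 'b' as idx 2
Step 3: w='a' (idx 1), next='a' -> output (1, 'a'), add 'aa' as idx 3
Step 4: w='aa' (idx 3), next='a' -> output (3, 'a'), add 'aaa' as idx 4
Step 5: w='aa' (idx 3), next='b' -> output (3, 'b'), add 'aab' as idx 5
Step 6: w='a' (idx 1), end of input -> output (1, '')


Encoded: [(0, 'a'), (0, 'b'), (1, 'a'), (3, 'a'), (3, 'b'), (1, '')]


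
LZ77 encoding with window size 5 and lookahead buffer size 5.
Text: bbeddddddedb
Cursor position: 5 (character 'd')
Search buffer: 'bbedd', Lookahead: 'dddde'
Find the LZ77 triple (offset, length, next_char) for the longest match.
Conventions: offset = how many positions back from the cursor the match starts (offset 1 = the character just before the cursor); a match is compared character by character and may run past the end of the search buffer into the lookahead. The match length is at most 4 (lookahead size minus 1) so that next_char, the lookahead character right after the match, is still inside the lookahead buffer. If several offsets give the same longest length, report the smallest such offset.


Try each offset into the search buffer:
  offset=1 (pos 4, char 'd'): match length 4
  offset=2 (pos 3, char 'd'): match length 4
  offset=3 (pos 2, char 'e'): match length 0
  offset=4 (pos 1, char 'b'): match length 0
  offset=5 (pos 0, char 'b'): match length 0
Longest match has length 4, found at offsets 1, 2; take the smallest, offset 1.
next_char = character at position 5 + 4 = 9 -> 'e'

Best match: offset=1, length=4 (matching 'dddd' starting at position 4)
LZ77 triple: (1, 4, 'e')


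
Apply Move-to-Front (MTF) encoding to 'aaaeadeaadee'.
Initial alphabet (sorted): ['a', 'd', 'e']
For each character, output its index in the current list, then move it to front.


MTF encoding:
'a': index 0 in ['a', 'd', 'e'] -> ['a', 'd', 'e']
'a': index 0 in ['a', 'd', 'e'] -> ['a', 'd', 'e']
'a': index 0 in ['a', 'd', 'e'] -> ['a', 'd', 'e']
'e': index 2 in ['a', 'd', 'e'] -> ['e', 'a', 'd']
'a': index 1 in ['e', 'a', 'd'] -> ['a', 'e', 'd']
'd': index 2 in ['a', 'e', 'd'] -> ['d', 'a', 'e']
'e': index 2 in ['d', 'a', 'e'] -> ['e', 'd', 'a']
'a': index 2 in ['e', 'd', 'a'] -> ['a', 'e', 'd']
'a': index 0 in ['a', 'e', 'd'] -> ['a', 'e', 'd']
'd': index 2 in ['a', 'e', 'd'] -> ['d', 'a', 'e']
'e': index 2 in ['d', 'a', 'e'] -> ['e', 'd', 'a']
'e': index 0 in ['e', 'd', 'a'] -> ['e', 'd', 'a']


Output: [0, 0, 0, 2, 1, 2, 2, 2, 0, 2, 2, 0]


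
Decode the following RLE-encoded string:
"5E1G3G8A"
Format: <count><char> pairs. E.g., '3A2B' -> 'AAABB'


Expanding each <count><char> pair:
  5E -> 'EEEEE'
  1G -> 'G'
  3G -> 'GGG'
  8A -> 'AAAAAAAA'

Decoded = EEEEEGGGGAAAAAAAA


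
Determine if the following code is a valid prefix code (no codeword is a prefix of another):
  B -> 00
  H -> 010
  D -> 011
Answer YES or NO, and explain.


Checking each pair (does one codeword prefix another?):
  B='00' vs H='010': no prefix
  B='00' vs D='011': no prefix
  H='010' vs B='00': no prefix
  H='010' vs D='011': no prefix
  D='011' vs B='00': no prefix
  D='011' vs H='010': no prefix
No violation found over all pairs.

YES -- this is a valid prefix code. No codeword is a prefix of any other codeword.


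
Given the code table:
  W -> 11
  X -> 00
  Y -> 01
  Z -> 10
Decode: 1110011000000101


Decoding:
11 -> W
10 -> Z
01 -> Y
10 -> Z
00 -> X
00 -> X
01 -> Y
01 -> Y


Result: WZYZXXYY


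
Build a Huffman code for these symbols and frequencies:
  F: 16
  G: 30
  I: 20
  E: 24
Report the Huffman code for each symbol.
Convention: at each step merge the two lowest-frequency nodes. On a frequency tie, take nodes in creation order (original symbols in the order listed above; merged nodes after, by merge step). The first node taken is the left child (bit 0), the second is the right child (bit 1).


Huffman tree construction:
Step 1: Merge F(16) + I(20) = 36
Step 2: Merge E(24) + G(30) = 54
Step 3: Merge (F+I)(36) + (E+G)(54) = 90
Read each symbol's code off the tree from the root (left child = 0, right child = 1).

Codes:
  F: 00 (length 2)
  G: 11 (length 2)
  I: 01 (length 2)
  E: 10 (length 2)
Average code length: 180/90 = 2.0000 bits/symbol


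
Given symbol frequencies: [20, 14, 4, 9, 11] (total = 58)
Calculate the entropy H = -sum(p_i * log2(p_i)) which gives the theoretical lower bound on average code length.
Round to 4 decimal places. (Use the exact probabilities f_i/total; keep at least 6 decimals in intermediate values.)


Per-symbol terms -p_i * log2(p_i) with p_i = f_i/58:
  p = 20/58 = 0.344828: log2(p) = -1.536053, -p*log2(p) = 0.529673
  p = 14/58 = 0.241379: log2(p) = -2.050626, -p*log2(p) = 0.494979
  p = 4/58 = 0.068966: log2(p) = -3.857981, -p*log2(p) = 0.266068
  p = 9/58 = 0.155172: log2(p) = -2.688056, -p*log2(p) = 0.417112
  p = 11/58 = 0.189655: log2(p) = -2.398549, -p*log2(p) = 0.454897
H = 0.529673 + 0.494979 + 0.266068 + 0.417112 + 0.454897 = 2.162729

H = 2.1627 bits/symbol


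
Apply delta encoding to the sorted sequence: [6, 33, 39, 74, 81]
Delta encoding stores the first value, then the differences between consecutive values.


First value: 6
Deltas:
  33 - 6 = 27
  39 - 33 = 6
  74 - 39 = 35
  81 - 74 = 7


Delta encoded: [6, 27, 6, 35, 7]


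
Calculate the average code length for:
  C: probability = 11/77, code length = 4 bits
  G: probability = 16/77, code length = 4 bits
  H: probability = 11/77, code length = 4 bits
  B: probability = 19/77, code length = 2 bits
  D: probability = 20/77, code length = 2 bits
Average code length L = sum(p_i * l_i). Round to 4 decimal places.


Weighted contributions p_i * l_i:
  C: (11/77) * 4 = 44/77
  G: (16/77) * 4 = 64/77
  H: (11/77) * 4 = 44/77
  B: (19/77) * 2 = 38/77
  D: (20/77) * 2 = 40/77
Sum = (44 + 64 + 44 + 38 + 40)/77 = 230/77

L = 230/77 = 2.9870 bits/symbol


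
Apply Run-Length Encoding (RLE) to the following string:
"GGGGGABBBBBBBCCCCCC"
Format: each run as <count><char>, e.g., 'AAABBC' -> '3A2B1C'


Scanning runs left to right:
  i=0: run of 'G' x 5 -> '5G'
  i=5: run of 'A' x 1 -> '1A'
  i=6: run of 'B' x 7 -> '7B'
  i=13: run of 'C' x 6 -> '6C'

RLE = 5G1A7B6C


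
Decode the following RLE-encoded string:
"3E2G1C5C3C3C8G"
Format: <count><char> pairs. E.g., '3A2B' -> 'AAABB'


Expanding each <count><char> pair:
  3E -> 'EEE'
  2G -> 'GG'
  1C -> 'C'
  5C -> 'CCCCC'
  3C -> 'CCC'
  3C -> 'CCC'
  8G -> 'GGGGGGGG'

Decoded = EEEGGCCCCCCCCCCCCGGGGGGGG


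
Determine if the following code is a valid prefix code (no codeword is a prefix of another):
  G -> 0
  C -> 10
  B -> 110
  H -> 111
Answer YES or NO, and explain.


Checking each pair (does one codeword prefix another?):
  G='0' vs C='10': no prefix
  G='0' vs B='110': no prefix
  G='0' vs H='111': no prefix
  C='10' vs G='0': no prefix
  C='10' vs B='110': no prefix
  C='10' vs H='111': no prefix
  B='110' vs G='0': no prefix
  B='110' vs C='10': no prefix
  B='110' vs H='111': no prefix
  H='111' vs G='0': no prefix
  H='111' vs C='10': no prefix
  H='111' vs B='110': no prefix
No violation found over all pairs.

YES -- this is a valid prefix code. No codeword is a prefix of any other codeword.


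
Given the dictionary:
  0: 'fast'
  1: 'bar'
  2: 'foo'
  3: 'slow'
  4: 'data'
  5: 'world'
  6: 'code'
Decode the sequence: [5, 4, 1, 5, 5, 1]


Look up each index in the dictionary:
  5 -> 'world'
  4 -> 'data'
  1 -> 'bar'
  5 -> 'world'
  5 -> 'world'
  1 -> 'bar'

Decoded: "world data bar world world bar"


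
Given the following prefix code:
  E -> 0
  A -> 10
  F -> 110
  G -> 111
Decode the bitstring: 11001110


Decoding step by step:
Bits 110 -> F
Bits 0 -> E
Bits 111 -> G
Bits 0 -> E


Decoded message: FEGE


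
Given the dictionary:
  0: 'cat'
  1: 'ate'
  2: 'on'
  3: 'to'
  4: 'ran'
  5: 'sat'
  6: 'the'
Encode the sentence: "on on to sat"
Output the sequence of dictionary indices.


Look up each word in the dictionary:
  'on' -> 2
  'on' -> 2
  'to' -> 3
  'sat' -> 5

Encoded: [2, 2, 3, 5]


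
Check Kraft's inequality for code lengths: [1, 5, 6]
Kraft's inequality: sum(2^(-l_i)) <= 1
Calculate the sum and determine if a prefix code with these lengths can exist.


Sum = 2^(-1) + 2^(-5) + 2^(-6)
    = 0.5 + 0.03125 + 0.015625
    = 35/64 = 0.546875
Since 0.546875 <= 1, Kraft's inequality IS satisfied.
A prefix code with these lengths CAN exist.

Kraft sum = 0.546875. Satisfied.


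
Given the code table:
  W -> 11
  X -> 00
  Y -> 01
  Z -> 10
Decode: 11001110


Decoding:
11 -> W
00 -> X
11 -> W
10 -> Z


Result: WXWZ


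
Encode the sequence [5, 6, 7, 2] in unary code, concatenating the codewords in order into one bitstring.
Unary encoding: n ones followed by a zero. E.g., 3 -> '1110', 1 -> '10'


Encode each number as n ones followed by a terminating 0:
  5 -> 111110 (6 bits)
  6 -> 1111110 (7 bits)
  7 -> 11111110 (8 bits)
  2 -> 110 (3 bits)
Total length = 6 + 7 + 8 + 3 = 24 bits.

Unary([5, 6, 7, 2]) = 111110111111011111110110 (24 bits)


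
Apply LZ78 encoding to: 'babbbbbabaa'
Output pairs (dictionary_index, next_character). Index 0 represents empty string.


LZ78 encoding steps:
Dictionary: {0: ''}
Step 1: w='' (idx 0), next='b' -> output (0, 'b'), add 'b' as idx 1
Step 2: w='' (idx 0), next='a' -> output (0, 'a'), add 'a' as idx 2
Step 3: w='b' (idx 1), next='b' -> output (1, 'b'), add 'bb' as idx 3
Step 4: w='bb' (idx 3), next='b' -> output (3, 'b'), add 'bbb' as idx 4
Step 5: w='a' (idx 2), next='b' -> output (2, 'b'), add 'ab' as idx 5
Step 6: w='a' (idx 2), next='a' -> output (2, 'a'), add 'aa' as idx 6


Encoded: [(0, 'b'), (0, 'a'), (1, 'b'), (3, 'b'), (2, 'b'), (2, 'a')]


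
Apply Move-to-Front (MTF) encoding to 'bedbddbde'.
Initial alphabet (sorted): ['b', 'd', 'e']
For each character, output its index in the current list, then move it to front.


MTF encoding:
'b': index 0 in ['b', 'd', 'e'] -> ['b', 'd', 'e']
'e': index 2 in ['b', 'd', 'e'] -> ['e', 'b', 'd']
'd': index 2 in ['e', 'b', 'd'] -> ['d', 'e', 'b']
'b': index 2 in ['d', 'e', 'b'] -> ['b', 'd', 'e']
'd': index 1 in ['b', 'd', 'e'] -> ['d', 'b', 'e']
'd': index 0 in ['d', 'b', 'e'] -> ['d', 'b', 'e']
'b': index 1 in ['d', 'b', 'e'] -> ['b', 'd', 'e']
'd': index 1 in ['b', 'd', 'e'] -> ['d', 'b', 'e']
'e': index 2 in ['d', 'b', 'e'] -> ['e', 'd', 'b']


Output: [0, 2, 2, 2, 1, 0, 1, 1, 2]


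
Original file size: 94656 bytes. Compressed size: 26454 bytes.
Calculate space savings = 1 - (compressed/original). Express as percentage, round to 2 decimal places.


ratio = compressed/original = 26454/94656 = 0.279475
savings = 1 - ratio = 1 - 0.279475 = 0.720525
as a percentage: 0.720525 * 100 = 72.05%

Space savings = 1 - 26454/94656 = 72.05%


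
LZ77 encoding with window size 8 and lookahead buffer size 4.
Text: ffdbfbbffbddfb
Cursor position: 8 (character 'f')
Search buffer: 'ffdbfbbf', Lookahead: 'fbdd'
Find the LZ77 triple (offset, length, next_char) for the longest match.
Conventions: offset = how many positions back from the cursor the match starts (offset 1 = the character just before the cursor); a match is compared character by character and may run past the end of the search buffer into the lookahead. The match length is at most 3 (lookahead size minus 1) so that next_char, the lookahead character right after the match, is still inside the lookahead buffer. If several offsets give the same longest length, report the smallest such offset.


Try each offset into the search buffer:
  offset=1 (pos 7, char 'f'): match length 1
  offset=2 (pos 6, char 'b'): match length 0
  offset=3 (pos 5, char 'b'): match length 0
  offset=4 (pos 4, char 'f'): match length 2
  offset=5 (pos 3, char 'b'): match length 0
  offset=6 (pos 2, char 'd'): match length 0
  offset=7 (pos 1, char 'f'): match length 1
  offset=8 (pos 0, char 'f'): match length 1
Longest match has length 2 at offset 4.
next_char = character at position 8 + 2 = 10 -> 'd'

Best match: offset=4, length=2 (matching 'fb' starting at position 4)
LZ77 triple: (4, 2, 'd')


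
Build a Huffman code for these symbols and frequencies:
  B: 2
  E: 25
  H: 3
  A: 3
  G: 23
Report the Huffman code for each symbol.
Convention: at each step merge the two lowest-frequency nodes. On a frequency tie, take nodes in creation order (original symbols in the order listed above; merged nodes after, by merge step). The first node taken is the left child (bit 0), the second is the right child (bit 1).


Huffman tree construction:
Step 1: Merge B(2) + H(3) = 5
Step 2: Merge A(3) + (B+H)(5) = 8
Step 3: Merge (A+(B+H))(8) + G(23) = 31
Step 4: Merge E(25) + ((A+(B+H))+G)(31) = 56
Read each symbol's code off the tree from the root (left child = 0, right child = 1).

Codes:
  B: 1010 (length 4)
  E: 0 (length 1)
  H: 1011 (length 4)
  A: 100 (length 3)
  G: 11 (length 2)
Average code length: 100/56 = 1.7857 bits/symbol


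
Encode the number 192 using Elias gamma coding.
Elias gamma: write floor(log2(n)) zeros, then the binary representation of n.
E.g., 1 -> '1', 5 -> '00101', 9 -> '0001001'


num_bits = floor(log2(192)) + 1 = 8
leading_zeros = num_bits - 1 = 7
binary(192) = 11000000

Elias gamma(192) = '0000000' + '11000000' = 000000011000000 (15 bits)


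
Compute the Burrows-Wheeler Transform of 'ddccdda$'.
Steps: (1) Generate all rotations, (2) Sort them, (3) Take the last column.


Rotations (sorted):
  0: $ddccdda -> last char: a
  1: a$ddccdd -> last char: d
  2: ccdda$dd -> last char: d
  3: cdda$ddc -> last char: c
  4: da$ddccd -> last char: d
  5: dccdda$d -> last char: d
  6: dda$ddcc -> last char: c
  7: ddccdda$ -> last char: $


BWT = addcddc$


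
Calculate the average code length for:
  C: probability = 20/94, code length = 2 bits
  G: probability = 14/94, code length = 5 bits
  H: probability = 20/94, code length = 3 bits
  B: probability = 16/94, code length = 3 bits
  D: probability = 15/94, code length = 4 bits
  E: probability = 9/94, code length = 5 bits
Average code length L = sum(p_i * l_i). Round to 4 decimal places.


Weighted contributions p_i * l_i:
  C: (20/94) * 2 = 40/94
  G: (14/94) * 5 = 70/94
  H: (20/94) * 3 = 60/94
  B: (16/94) * 3 = 48/94
  D: (15/94) * 4 = 60/94
  E: (9/94) * 5 = 45/94
Sum = (40 + 70 + 60 + 48 + 60 + 45)/94 = 323/94

L = 323/94 = 3.4362 bits/symbol


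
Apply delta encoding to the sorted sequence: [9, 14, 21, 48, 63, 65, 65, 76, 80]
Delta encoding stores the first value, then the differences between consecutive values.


First value: 9
Deltas:
  14 - 9 = 5
  21 - 14 = 7
  48 - 21 = 27
  63 - 48 = 15
  65 - 63 = 2
  65 - 65 = 0
  76 - 65 = 11
  80 - 76 = 4


Delta encoded: [9, 5, 7, 27, 15, 2, 0, 11, 4]


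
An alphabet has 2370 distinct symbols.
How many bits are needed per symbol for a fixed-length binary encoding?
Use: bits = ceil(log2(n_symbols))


log2(2370) = 11.2107
Bracket: 2^11 = 2048 < 2370 <= 2^12 = 4096
So ceil(log2(2370)) = 12

bits = ceil(log2(2370)) = ceil(11.2107) = 12 bits


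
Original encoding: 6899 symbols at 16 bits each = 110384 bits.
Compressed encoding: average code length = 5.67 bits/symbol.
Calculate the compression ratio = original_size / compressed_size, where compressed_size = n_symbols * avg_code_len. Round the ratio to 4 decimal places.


original_size = n_symbols * orig_bits = 6899 * 16 = 110384 bits
compressed_size = n_symbols * avg_code_len = 6899 * 5.67 = 39117.33 bits
ratio = original_size / compressed_size = 110384 / 39117.33 = 2.8219

Compression ratio = 2.8219


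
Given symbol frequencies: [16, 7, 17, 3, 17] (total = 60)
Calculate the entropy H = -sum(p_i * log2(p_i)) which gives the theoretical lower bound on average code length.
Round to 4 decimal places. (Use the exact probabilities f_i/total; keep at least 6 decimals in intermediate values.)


Per-symbol terms -p_i * log2(p_i) with p_i = f_i/60:
  p = 16/60 = 0.266667: log2(p) = -1.906891, -p*log2(p) = 0.508504
  p = 7/60 = 0.116667: log2(p) = -3.099536, -p*log2(p) = 0.361612
  p = 17/60 = 0.283333: log2(p) = -1.819428, -p*log2(p) = 0.515505
  p = 3/60 = 0.050000: log2(p) = -4.321928, -p*log2(p) = 0.216096
  p = 17/60 = 0.283333: log2(p) = -1.819428, -p*log2(p) = 0.515505
H = 0.508504 + 0.361612 + 0.515505 + 0.216096 + 0.515505 = 2.117222

H = 2.1172 bits/symbol


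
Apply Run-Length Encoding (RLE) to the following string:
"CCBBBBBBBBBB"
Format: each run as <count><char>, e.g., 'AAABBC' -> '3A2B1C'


Scanning runs left to right:
  i=0: run of 'C' x 2 -> '2C'
  i=2: run of 'B' x 10 -> '10B'

RLE = 2C10B


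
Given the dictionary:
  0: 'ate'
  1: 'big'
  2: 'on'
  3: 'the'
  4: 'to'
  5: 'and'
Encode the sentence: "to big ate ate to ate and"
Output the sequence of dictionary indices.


Look up each word in the dictionary:
  'to' -> 4
  'big' -> 1
  'ate' -> 0
  'ate' -> 0
  'to' -> 4
  'ate' -> 0
  'and' -> 5

Encoded: [4, 1, 0, 0, 4, 0, 5]


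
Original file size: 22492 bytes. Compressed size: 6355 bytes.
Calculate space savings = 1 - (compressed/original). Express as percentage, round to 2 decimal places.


ratio = compressed/original = 6355/22492 = 0.282545
savings = 1 - ratio = 1 - 0.282545 = 0.717455
as a percentage: 0.717455 * 100 = 71.75%

Space savings = 1 - 6355/22492 = 71.75%


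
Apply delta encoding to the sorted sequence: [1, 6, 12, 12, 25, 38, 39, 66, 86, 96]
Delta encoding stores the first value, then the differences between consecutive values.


First value: 1
Deltas:
  6 - 1 = 5
  12 - 6 = 6
  12 - 12 = 0
  25 - 12 = 13
  38 - 25 = 13
  39 - 38 = 1
  66 - 39 = 27
  86 - 66 = 20
  96 - 86 = 10


Delta encoded: [1, 5, 6, 0, 13, 13, 1, 27, 20, 10]


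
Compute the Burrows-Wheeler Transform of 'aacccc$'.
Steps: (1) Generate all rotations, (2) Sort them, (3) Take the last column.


Rotations (sorted):
  0: $aacccc -> last char: c
  1: aacccc$ -> last char: $
  2: acccc$a -> last char: a
  3: c$aaccc -> last char: c
  4: cc$aacc -> last char: c
  5: ccc$aac -> last char: c
  6: cccc$aa -> last char: a


BWT = c$accca


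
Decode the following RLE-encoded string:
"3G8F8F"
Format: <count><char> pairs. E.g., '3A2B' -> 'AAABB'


Expanding each <count><char> pair:
  3G -> 'GGG'
  8F -> 'FFFFFFFF'
  8F -> 'FFFFFFFF'

Decoded = GGGFFFFFFFFFFFFFFFF


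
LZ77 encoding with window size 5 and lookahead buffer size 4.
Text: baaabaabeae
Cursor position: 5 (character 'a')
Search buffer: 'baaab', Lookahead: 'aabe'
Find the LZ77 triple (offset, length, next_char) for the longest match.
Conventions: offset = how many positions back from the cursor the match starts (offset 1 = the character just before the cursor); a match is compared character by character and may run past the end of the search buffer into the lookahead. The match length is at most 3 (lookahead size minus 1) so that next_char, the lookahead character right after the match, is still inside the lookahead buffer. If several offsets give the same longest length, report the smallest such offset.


Try each offset into the search buffer:
  offset=1 (pos 4, char 'b'): match length 0
  offset=2 (pos 3, char 'a'): match length 1
  offset=3 (pos 2, char 'a'): match length 3
  offset=4 (pos 1, char 'a'): match length 2
  offset=5 (pos 0, char 'b'): match length 0
Longest match has length 3 at offset 3.
next_char = character at position 5 + 3 = 8 -> 'e'

Best match: offset=3, length=3 (matching 'aab' starting at position 2)
LZ77 triple: (3, 3, 'e')


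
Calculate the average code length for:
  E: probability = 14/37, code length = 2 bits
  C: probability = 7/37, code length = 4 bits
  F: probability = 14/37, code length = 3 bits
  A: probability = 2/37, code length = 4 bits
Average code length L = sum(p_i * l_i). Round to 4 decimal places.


Weighted contributions p_i * l_i:
  E: (14/37) * 2 = 28/37
  C: (7/37) * 4 = 28/37
  F: (14/37) * 3 = 42/37
  A: (2/37) * 4 = 8/37
Sum = (28 + 28 + 42 + 8)/37 = 106/37

L = 106/37 = 2.8649 bits/symbol


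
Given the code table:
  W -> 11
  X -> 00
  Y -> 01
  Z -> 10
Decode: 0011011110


Decoding:
00 -> X
11 -> W
01 -> Y
11 -> W
10 -> Z


Result: XWYWZ


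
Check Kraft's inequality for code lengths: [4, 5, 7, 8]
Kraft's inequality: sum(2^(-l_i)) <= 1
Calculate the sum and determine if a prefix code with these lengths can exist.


Sum = 2^(-4) + 2^(-5) + 2^(-7) + 2^(-8)
    = 0.0625 + 0.03125 + 0.0078125 + 0.00390625
    = 27/256 = 0.10546875
Since 0.10546875 <= 1, Kraft's inequality IS satisfied.
A prefix code with these lengths CAN exist.

Kraft sum = 0.10546875. Satisfied.


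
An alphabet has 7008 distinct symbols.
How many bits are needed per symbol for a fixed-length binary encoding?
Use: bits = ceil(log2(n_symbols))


log2(7008) = 12.7748
Bracket: 2^12 = 4096 < 7008 <= 2^13 = 8192
So ceil(log2(7008)) = 13

bits = ceil(log2(7008)) = ceil(12.7748) = 13 bits


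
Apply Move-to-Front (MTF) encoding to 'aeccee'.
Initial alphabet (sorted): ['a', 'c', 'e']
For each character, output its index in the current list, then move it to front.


MTF encoding:
'a': index 0 in ['a', 'c', 'e'] -> ['a', 'c', 'e']
'e': index 2 in ['a', 'c', 'e'] -> ['e', 'a', 'c']
'c': index 2 in ['e', 'a', 'c'] -> ['c', 'e', 'a']
'c': index 0 in ['c', 'e', 'a'] -> ['c', 'e', 'a']
'e': index 1 in ['c', 'e', 'a'] -> ['e', 'c', 'a']
'e': index 0 in ['e', 'c', 'a'] -> ['e', 'c', 'a']


Output: [0, 2, 2, 0, 1, 0]


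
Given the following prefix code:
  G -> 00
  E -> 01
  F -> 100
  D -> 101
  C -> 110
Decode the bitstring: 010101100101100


Decoding step by step:
Bits 01 -> E
Bits 01 -> E
Bits 01 -> E
Bits 100 -> F
Bits 101 -> D
Bits 100 -> F


Decoded message: EEEFDF


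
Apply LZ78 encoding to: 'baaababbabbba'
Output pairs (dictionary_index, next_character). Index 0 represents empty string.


LZ78 encoding steps:
Dictionary: {0: ''}
Step 1: w='' (idx 0), next='b' -> output (0, 'b'), add 'b' as idx 1
Step 2: w='' (idx 0), next='a' -> output (0, 'a'), add 'a' as idx 2
Step 3: w='a' (idx 2), next='a' -> output (2, 'a'), add 'aa' as idx 3
Step 4: w='b' (idx 1), next='a' -> output (1, 'a'), add 'ba' as idx 4
Step 5: w='b' (idx 1), next='b' -> output (1, 'b'), add 'bb' as idx 5
Step 6: w='a' (idx 2), next='b' -> output (2, 'b'), add 'ab' as idx 6
Step 7: w='bb' (idx 5), next='a' -> output (5, 'a'), add 'bba' as idx 7


Encoded: [(0, 'b'), (0, 'a'), (2, 'a'), (1, 'a'), (1, 'b'), (2, 'b'), (5, 'a')]


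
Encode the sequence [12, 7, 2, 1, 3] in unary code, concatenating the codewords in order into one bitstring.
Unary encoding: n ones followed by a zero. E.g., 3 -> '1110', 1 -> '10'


Encode each number as n ones followed by a terminating 0:
  12 -> 1111111111110 (13 bits)
  7 -> 11111110 (8 bits)
  2 -> 110 (3 bits)
  1 -> 10 (2 bits)
  3 -> 1110 (4 bits)
Total length = 13 + 8 + 3 + 2 + 4 = 30 bits.

Unary([12, 7, 2, 1, 3]) = 111111111111011111110110101110 (30 bits)


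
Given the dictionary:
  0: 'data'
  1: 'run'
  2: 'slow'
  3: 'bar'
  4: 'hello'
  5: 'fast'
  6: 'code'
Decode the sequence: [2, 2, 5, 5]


Look up each index in the dictionary:
  2 -> 'slow'
  2 -> 'slow'
  5 -> 'fast'
  5 -> 'fast'

Decoded: "slow slow fast fast"


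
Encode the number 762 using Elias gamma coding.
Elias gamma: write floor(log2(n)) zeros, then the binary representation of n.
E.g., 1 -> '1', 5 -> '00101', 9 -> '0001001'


num_bits = floor(log2(762)) + 1 = 10
leading_zeros = num_bits - 1 = 9
binary(762) = 1011111010

Elias gamma(762) = '000000000' + '1011111010' = 0000000001011111010 (19 bits)


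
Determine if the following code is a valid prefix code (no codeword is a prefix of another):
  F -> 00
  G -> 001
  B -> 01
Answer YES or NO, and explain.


Checking each pair (does one codeword prefix another?):
  F='00' vs G='001': prefix -- VIOLATION

NO -- this is NOT a valid prefix code. F (00) is a prefix of G (001).


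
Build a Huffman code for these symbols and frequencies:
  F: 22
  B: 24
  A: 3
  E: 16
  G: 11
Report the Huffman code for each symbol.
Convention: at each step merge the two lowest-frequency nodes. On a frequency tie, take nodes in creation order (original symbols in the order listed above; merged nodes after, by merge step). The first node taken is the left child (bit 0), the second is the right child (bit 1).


Huffman tree construction:
Step 1: Merge A(3) + G(11) = 14
Step 2: Merge (A+G)(14) + E(16) = 30
Step 3: Merge F(22) + B(24) = 46
Step 4: Merge ((A+G)+E)(30) + (F+B)(46) = 76
Read each symbol's code off the tree from the root (left child = 0, right child = 1).

Codes:
  F: 10 (length 2)
  B: 11 (length 2)
  A: 000 (length 3)
  E: 01 (length 2)
  G: 001 (length 3)
Average code length: 166/76 = 2.1842 bits/symbol


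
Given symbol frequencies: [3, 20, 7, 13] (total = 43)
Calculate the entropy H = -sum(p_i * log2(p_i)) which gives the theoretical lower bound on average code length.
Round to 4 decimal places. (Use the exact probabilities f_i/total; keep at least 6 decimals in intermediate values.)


Per-symbol terms -p_i * log2(p_i) with p_i = f_i/43:
  p = 3/43 = 0.069767: log2(p) = -3.841302, -p*log2(p) = 0.267998
  p = 20/43 = 0.465116: log2(p) = -1.104337, -p*log2(p) = 0.513645
  p = 7/43 = 0.162791: log2(p) = -2.618910, -p*log2(p) = 0.426334
  p = 13/43 = 0.302326: log2(p) = -1.725825, -p*log2(p) = 0.521761
H = 0.267998 + 0.513645 + 0.426334 + 0.521761 = 1.729738

H = 1.7297 bits/symbol


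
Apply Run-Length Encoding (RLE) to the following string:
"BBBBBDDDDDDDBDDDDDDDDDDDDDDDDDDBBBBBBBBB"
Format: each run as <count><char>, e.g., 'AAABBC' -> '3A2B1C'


Scanning runs left to right:
  i=0: run of 'B' x 5 -> '5B'
  i=5: run of 'D' x 7 -> '7D'
  i=12: run of 'B' x 1 -> '1B'
  i=13: run of 'D' x 18 -> '18D'
  i=31: run of 'B' x 9 -> '9B'

RLE = 5B7D1B18D9B


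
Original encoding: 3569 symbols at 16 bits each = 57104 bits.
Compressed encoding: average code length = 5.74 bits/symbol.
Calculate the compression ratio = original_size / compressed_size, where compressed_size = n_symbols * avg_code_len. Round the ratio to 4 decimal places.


original_size = n_symbols * orig_bits = 3569 * 16 = 57104 bits
compressed_size = n_symbols * avg_code_len = 3569 * 5.74 = 20486.06 bits
ratio = original_size / compressed_size = 57104 / 20486.06 = 2.7875

Compression ratio = 2.7875


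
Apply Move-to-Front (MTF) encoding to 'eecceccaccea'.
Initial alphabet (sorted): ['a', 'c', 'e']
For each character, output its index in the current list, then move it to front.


MTF encoding:
'e': index 2 in ['a', 'c', 'e'] -> ['e', 'a', 'c']
'e': index 0 in ['e', 'a', 'c'] -> ['e', 'a', 'c']
'c': index 2 in ['e', 'a', 'c'] -> ['c', 'e', 'a']
'c': index 0 in ['c', 'e', 'a'] -> ['c', 'e', 'a']
'e': index 1 in ['c', 'e', 'a'] -> ['e', 'c', 'a']
'c': index 1 in ['e', 'c', 'a'] -> ['c', 'e', 'a']
'c': index 0 in ['c', 'e', 'a'] -> ['c', 'e', 'a']
'a': index 2 in ['c', 'e', 'a'] -> ['a', 'c', 'e']
'c': index 1 in ['a', 'c', 'e'] -> ['c', 'a', 'e']
'c': index 0 in ['c', 'a', 'e'] -> ['c', 'a', 'e']
'e': index 2 in ['c', 'a', 'e'] -> ['e', 'c', 'a']
'a': index 2 in ['e', 'c', 'a'] -> ['a', 'e', 'c']


Output: [2, 0, 2, 0, 1, 1, 0, 2, 1, 0, 2, 2]


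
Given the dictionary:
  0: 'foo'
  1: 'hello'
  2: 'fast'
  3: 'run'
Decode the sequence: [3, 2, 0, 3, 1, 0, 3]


Look up each index in the dictionary:
  3 -> 'run'
  2 -> 'fast'
  0 -> 'foo'
  3 -> 'run'
  1 -> 'hello'
  0 -> 'foo'
  3 -> 'run'

Decoded: "run fast foo run hello foo run"


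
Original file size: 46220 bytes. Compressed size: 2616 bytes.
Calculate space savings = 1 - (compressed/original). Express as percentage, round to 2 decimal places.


ratio = compressed/original = 2616/46220 = 0.056599
savings = 1 - ratio = 1 - 0.056599 = 0.943401
as a percentage: 0.943401 * 100 = 94.34%

Space savings = 1 - 2616/46220 = 94.34%


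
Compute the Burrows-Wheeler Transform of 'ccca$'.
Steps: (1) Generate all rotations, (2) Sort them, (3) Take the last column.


Rotations (sorted):
  0: $ccca -> last char: a
  1: a$ccc -> last char: c
  2: ca$cc -> last char: c
  3: cca$c -> last char: c
  4: ccca$ -> last char: $


BWT = accc$


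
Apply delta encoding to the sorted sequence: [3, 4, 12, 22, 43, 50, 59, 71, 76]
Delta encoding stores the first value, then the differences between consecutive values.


First value: 3
Deltas:
  4 - 3 = 1
  12 - 4 = 8
  22 - 12 = 10
  43 - 22 = 21
  50 - 43 = 7
  59 - 50 = 9
  71 - 59 = 12
  76 - 71 = 5


Delta encoded: [3, 1, 8, 10, 21, 7, 9, 12, 5]


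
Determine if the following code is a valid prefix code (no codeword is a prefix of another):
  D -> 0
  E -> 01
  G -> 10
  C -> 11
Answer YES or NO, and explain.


Checking each pair (does one codeword prefix another?):
  D='0' vs E='01': prefix -- VIOLATION

NO -- this is NOT a valid prefix code. D (0) is a prefix of E (01).


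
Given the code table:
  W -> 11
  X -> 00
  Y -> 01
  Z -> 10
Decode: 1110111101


Decoding:
11 -> W
10 -> Z
11 -> W
11 -> W
01 -> Y


Result: WZWWY


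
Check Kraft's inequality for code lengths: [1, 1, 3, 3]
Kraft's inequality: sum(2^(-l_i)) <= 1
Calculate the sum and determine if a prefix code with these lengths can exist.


Sum = 2^(-1) + 2^(-1) + 2^(-3) + 2^(-3)
    = 0.5 + 0.5 + 0.125 + 0.125
    = 10/8 = 1.25
Since 1.25 > 1, Kraft's inequality is NOT satisfied.
A prefix code with these lengths CANNOT exist.

Kraft sum = 1.25. Not satisfied.


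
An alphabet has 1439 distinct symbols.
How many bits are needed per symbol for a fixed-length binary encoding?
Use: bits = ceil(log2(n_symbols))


log2(1439) = 10.4909
Bracket: 2^10 = 1024 < 1439 <= 2^11 = 2048
So ceil(log2(1439)) = 11

bits = ceil(log2(1439)) = ceil(10.4909) = 11 bits


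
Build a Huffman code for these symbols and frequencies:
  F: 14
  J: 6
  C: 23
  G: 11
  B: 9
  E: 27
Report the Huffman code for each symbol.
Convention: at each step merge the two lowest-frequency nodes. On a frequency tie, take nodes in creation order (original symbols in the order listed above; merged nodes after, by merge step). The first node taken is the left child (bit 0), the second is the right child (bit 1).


Huffman tree construction:
Step 1: Merge J(6) + B(9) = 15
Step 2: Merge G(11) + F(14) = 25
Step 3: Merge (J+B)(15) + C(23) = 38
Step 4: Merge (G+F)(25) + E(27) = 52
Step 5: Merge ((J+B)+C)(38) + ((G+F)+E)(52) = 90
Read each symbol's code off the tree from the root (left child = 0, right child = 1).

Codes:
  F: 101 (length 3)
  J: 000 (length 3)
  C: 01 (length 2)
  G: 100 (length 3)
  B: 001 (length 3)
  E: 11 (length 2)
Average code length: 220/90 = 2.4444 bits/symbol


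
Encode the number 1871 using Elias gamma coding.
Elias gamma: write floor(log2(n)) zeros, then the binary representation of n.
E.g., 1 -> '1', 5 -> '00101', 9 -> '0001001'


num_bits = floor(log2(1871)) + 1 = 11
leading_zeros = num_bits - 1 = 10
binary(1871) = 11101001111

Elias gamma(1871) = '0000000000' + '11101001111' = 000000000011101001111 (21 bits)


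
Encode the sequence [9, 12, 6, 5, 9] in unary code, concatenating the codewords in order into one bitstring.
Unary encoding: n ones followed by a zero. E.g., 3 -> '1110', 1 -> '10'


Encode each number as n ones followed by a terminating 0:
  9 -> 1111111110 (10 bits)
  12 -> 1111111111110 (13 bits)
  6 -> 1111110 (7 bits)
  5 -> 111110 (6 bits)
  9 -> 1111111110 (10 bits)
Total length = 10 + 13 + 7 + 6 + 10 = 46 bits.

Unary([9, 12, 6, 5, 9]) = 1111111110111111111111011111101111101111111110 (46 bits)


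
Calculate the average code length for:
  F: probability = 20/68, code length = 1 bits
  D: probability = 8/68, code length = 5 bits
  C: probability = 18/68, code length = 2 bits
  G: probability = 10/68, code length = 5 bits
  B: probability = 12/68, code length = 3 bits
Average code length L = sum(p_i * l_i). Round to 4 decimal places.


Weighted contributions p_i * l_i:
  F: (20/68) * 1 = 20/68
  D: (8/68) * 5 = 40/68
  C: (18/68) * 2 = 36/68
  G: (10/68) * 5 = 50/68
  B: (12/68) * 3 = 36/68
Sum = (20 + 40 + 36 + 50 + 36)/68 = 182/68

L = 182/68 = 2.6765 bits/symbol


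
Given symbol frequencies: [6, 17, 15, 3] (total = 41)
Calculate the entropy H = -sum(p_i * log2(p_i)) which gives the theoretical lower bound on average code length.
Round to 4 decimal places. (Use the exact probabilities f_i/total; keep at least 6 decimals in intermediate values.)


Per-symbol terms -p_i * log2(p_i) with p_i = f_i/41:
  p = 6/41 = 0.146341: log2(p) = -2.772590, -p*log2(p) = 0.405745
  p = 17/41 = 0.414634: log2(p) = -1.270089, -p*log2(p) = 0.526622
  p = 15/41 = 0.365854: log2(p) = -1.450661, -p*log2(p) = 0.530730
  p = 3/41 = 0.073171: log2(p) = -3.772590, -p*log2(p) = 0.276043
H = 0.405745 + 0.526622 + 0.530730 + 0.276043 = 1.739140

H = 1.7391 bits/symbol


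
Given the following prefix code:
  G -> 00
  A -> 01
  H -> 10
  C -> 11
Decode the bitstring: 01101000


Decoding step by step:
Bits 01 -> A
Bits 10 -> H
Bits 10 -> H
Bits 00 -> G


Decoded message: AHHG


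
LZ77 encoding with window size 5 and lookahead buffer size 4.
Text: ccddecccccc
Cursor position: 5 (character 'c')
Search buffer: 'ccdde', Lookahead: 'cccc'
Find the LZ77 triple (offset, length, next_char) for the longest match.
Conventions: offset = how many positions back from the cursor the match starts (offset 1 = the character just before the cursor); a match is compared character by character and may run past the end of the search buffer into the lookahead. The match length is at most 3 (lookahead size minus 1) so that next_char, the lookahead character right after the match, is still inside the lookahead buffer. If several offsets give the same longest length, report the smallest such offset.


Try each offset into the search buffer:
  offset=1 (pos 4, char 'e'): match length 0
  offset=2 (pos 3, char 'd'): match length 0
  offset=3 (pos 2, char 'd'): match length 0
  offset=4 (pos 1, char 'c'): match length 1
  offset=5 (pos 0, char 'c'): match length 2
Longest match has length 2 at offset 5.
next_char = character at position 5 + 2 = 7 -> 'c'

Best match: offset=5, length=2 (matching 'cc' starting at position 0)
LZ77 triple: (5, 2, 'c')


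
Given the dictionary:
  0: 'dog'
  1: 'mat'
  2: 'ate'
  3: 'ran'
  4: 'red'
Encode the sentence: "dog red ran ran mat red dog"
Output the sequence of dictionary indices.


Look up each word in the dictionary:
  'dog' -> 0
  'red' -> 4
  'ran' -> 3
  'ran' -> 3
  'mat' -> 1
  'red' -> 4
  'dog' -> 0

Encoded: [0, 4, 3, 3, 1, 4, 0]


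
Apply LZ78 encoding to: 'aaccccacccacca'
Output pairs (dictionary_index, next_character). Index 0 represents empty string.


LZ78 encoding steps:
Dictionary: {0: ''}
Step 1: w='' (idx 0), next='a' -> output (0, 'a'), add 'a' as idx 1
Step 2: w='a' (idx 1), next='c' -> output (1, 'c'), add 'ac' as idx 2
Step 3: w='' (idx 0), next='c' -> output (0, 'c'), add 'c' as idx 3
Step 4: w='c' (idx 3), next='c' -> output (3, 'c'), add 'cc' as idx 4
Step 5: w='ac' (idx 2), next='c' -> output (2, 'c'), add 'acc' as idx 5
Step 6: w='c' (idx 3), next='a' -> output (3, 'a'), add 'ca' as idx 6
Step 7: w='cc' (idx 4), next='a' -> output (4, 'a'), add 'cca' as idx 7


Encoded: [(0, 'a'), (1, 'c'), (0, 'c'), (3, 'c'), (2, 'c'), (3, 'a'), (4, 'a')]


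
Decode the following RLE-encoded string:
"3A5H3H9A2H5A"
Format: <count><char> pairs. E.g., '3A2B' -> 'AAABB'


Expanding each <count><char> pair:
  3A -> 'AAA'
  5H -> 'HHHHH'
  3H -> 'HHH'
  9A -> 'AAAAAAAAA'
  2H -> 'HH'
  5A -> 'AAAAA'

Decoded = AAAHHHHHHHHAAAAAAAAAHHAAAAA


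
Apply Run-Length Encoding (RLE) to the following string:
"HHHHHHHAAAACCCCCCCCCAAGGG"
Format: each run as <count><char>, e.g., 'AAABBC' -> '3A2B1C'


Scanning runs left to right:
  i=0: run of 'H' x 7 -> '7H'
  i=7: run of 'A' x 4 -> '4A'
  i=11: run of 'C' x 9 -> '9C'
  i=20: run of 'A' x 2 -> '2A'
  i=22: run of 'G' x 3 -> '3G'

RLE = 7H4A9C2A3G


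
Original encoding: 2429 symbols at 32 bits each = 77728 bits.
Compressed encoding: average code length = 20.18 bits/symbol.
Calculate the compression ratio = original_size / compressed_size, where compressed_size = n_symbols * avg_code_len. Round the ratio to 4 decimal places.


original_size = n_symbols * orig_bits = 2429 * 32 = 77728 bits
compressed_size = n_symbols * avg_code_len = 2429 * 20.18 = 49017.22 bits
ratio = original_size / compressed_size = 77728 / 49017.22 = 1.5857

Compression ratio = 1.5857


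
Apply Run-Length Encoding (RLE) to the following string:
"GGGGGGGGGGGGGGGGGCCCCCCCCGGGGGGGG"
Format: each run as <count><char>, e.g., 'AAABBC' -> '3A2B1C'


Scanning runs left to right:
  i=0: run of 'G' x 17 -> '17G'
  i=17: run of 'C' x 8 -> '8C'
  i=25: run of 'G' x 8 -> '8G'

RLE = 17G8C8G


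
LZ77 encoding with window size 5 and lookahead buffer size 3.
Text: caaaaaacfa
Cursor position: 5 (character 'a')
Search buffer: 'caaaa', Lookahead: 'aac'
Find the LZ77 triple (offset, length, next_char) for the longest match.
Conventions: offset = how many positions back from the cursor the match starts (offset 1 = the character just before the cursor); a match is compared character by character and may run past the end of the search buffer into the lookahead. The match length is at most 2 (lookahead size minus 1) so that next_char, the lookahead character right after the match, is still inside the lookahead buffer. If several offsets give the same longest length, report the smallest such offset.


Try each offset into the search buffer:
  offset=1 (pos 4, char 'a'): match length 2
  offset=2 (pos 3, char 'a'): match length 2
  offset=3 (pos 2, char 'a'): match length 2
  offset=4 (pos 1, char 'a'): match length 2
  offset=5 (pos 0, char 'c'): match length 0
Longest match has length 2, found at offsets 1, 2, 3, 4; take the smallest, offset 1.
next_char = character at position 5 + 2 = 7 -> 'c'

Best match: offset=1, length=2 (matching 'aa' starting at position 4)
LZ77 triple: (1, 2, 'c')
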